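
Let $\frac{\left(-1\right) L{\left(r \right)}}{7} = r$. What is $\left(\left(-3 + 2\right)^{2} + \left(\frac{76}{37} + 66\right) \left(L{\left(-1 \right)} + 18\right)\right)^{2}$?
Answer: $\frac{3967362169}{1369} \approx 2.898 \cdot 10^{6}$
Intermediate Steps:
$L{\left(r \right)} = - 7 r$
$\left(\left(-3 + 2\right)^{2} + \left(\frac{76}{37} + 66\right) \left(L{\left(-1 \right)} + 18\right)\right)^{2} = \left(\left(-3 + 2\right)^{2} + \left(\frac{76}{37} + 66\right) \left(\left(-7\right) \left(-1\right) + 18\right)\right)^{2} = \left(\left(-1\right)^{2} + \left(76 \cdot \frac{1}{37} + 66\right) \left(7 + 18\right)\right)^{2} = \left(1 + \left(\frac{76}{37} + 66\right) 25\right)^{2} = \left(1 + \frac{2518}{37} \cdot 25\right)^{2} = \left(1 + \frac{62950}{37}\right)^{2} = \left(\frac{62987}{37}\right)^{2} = \frac{3967362169}{1369}$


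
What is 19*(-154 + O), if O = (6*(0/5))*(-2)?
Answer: -2926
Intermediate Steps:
O = 0 (O = (6*(0*(⅕)))*(-2) = (6*0)*(-2) = 0*(-2) = 0)
19*(-154 + O) = 19*(-154 + 0) = 19*(-154) = -2926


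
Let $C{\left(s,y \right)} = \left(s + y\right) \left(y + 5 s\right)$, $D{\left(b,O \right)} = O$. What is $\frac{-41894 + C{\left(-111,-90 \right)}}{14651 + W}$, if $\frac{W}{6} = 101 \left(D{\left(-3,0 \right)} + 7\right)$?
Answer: $\frac{87751}{18893} \approx 4.6446$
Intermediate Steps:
$W = 4242$ ($W = 6 \cdot 101 \left(0 + 7\right) = 6 \cdot 101 \cdot 7 = 6 \cdot 707 = 4242$)
$\frac{-41894 + C{\left(-111,-90 \right)}}{14651 + W} = \frac{-41894 + \left(\left(-90\right)^{2} + 5 \left(-111\right)^{2} + 6 \left(-111\right) \left(-90\right)\right)}{14651 + 4242} = \frac{-41894 + \left(8100 + 5 \cdot 12321 + 59940\right)}{18893} = \left(-41894 + \left(8100 + 61605 + 59940\right)\right) \frac{1}{18893} = \left(-41894 + 129645\right) \frac{1}{18893} = 87751 \cdot \frac{1}{18893} = \frac{87751}{18893}$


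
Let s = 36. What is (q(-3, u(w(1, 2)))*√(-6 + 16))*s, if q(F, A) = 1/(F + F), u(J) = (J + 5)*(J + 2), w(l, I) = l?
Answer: -6*√10 ≈ -18.974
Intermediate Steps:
u(J) = (2 + J)*(5 + J) (u(J) = (5 + J)*(2 + J) = (2 + J)*(5 + J))
q(F, A) = 1/(2*F)
(q(-3, u(w(1, 2)))*√(-6 + 16))*s = (((½)/(-3))*√(-6 + 16))*36 = (((½)*(-⅓))*√10)*36 = -√10/6*36 = -6*√10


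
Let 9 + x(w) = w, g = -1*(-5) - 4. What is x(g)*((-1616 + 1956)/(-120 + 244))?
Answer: -680/31 ≈ -21.935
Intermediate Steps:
g = 1 (g = 5 - 4 = 1)
x(w) = -9 + w
x(g)*((-1616 + 1956)/(-120 + 244)) = (-9 + 1)*((-1616 + 1956)/(-120 + 244)) = -2720/124 = -8*85/31 = -680/31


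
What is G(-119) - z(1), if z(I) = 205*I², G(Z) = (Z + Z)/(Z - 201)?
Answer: -32681/160 ≈ -204.26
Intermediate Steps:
G(Z) = 2*Z/(-201 + Z) (G(Z) = (2*Z)/(-201 + Z) = 2*Z/(-201 + Z))
G(-119) - z(1) = 2*(-119)/(-201 - 119) - 205*1² = 2*(-119)/(-320) - 205 = 2*(-119)*(-1/320) - 1*205 = 119/160 - 205 = -32681/160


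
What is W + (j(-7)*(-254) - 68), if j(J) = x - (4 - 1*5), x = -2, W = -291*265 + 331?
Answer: -76598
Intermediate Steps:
W = -76784 (W = -77115 + 331 = -76784)
j(J) = -1 (j(J) = -2 - (4 - 1*5) = -2 - (4 - 5) = -2 - 1*(-1) = -2 + 1 = -1)
W + (j(-7)*(-254) - 68) = -76784 + (-1*(-254) - 68) = -76784 + (254 - 68) = -76784 + 186 = -76598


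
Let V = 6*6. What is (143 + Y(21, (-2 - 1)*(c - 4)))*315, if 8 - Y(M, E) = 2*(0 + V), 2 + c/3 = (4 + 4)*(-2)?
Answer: 24885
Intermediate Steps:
c = -54 (c = -6 + 3*((4 + 4)*(-2)) = -6 + 3*(8*(-2)) = -6 + 3*(-16) = -6 - 48 = -54)
V = 36
Y(M, E) = -64 (Y(M, E) = 8 - 2*(0 + 36) = 8 - 2*36 = 8 - 1*72 = 8 - 72 = -64)
(143 + Y(21, (-2 - 1)*(c - 4)))*315 = (143 - 64)*315 = 79*315 = 24885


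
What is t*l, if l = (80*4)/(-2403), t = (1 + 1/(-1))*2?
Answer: 0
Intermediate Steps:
t = 0 (t = (1 - 1)*2 = 0*2 = 0)
l = -320/2403 (l = 320*(-1/2403) = -320/2403 ≈ -0.13317)
t*l = 0*(-320/2403) = 0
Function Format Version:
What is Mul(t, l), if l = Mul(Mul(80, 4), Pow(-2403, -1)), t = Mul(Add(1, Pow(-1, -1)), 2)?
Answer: 0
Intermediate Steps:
t = 0 (t = Mul(Add(1, -1), 2) = Mul(0, 2) = 0)
l = Rational(-320, 2403) (l = Mul(320, Rational(-1, 2403)) = Rational(-320, 2403) ≈ -0.13317)
Mul(t, l) = Mul(0, Rational(-320, 2403)) = 0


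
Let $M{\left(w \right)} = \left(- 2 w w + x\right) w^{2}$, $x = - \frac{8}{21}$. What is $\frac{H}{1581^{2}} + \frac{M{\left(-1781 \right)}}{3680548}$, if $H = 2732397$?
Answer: $- \frac{19560271903569197261}{3577682204222} \approx -5.4673 \cdot 10^{6}$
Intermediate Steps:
$x = - \frac{8}{21}$ ($x = \left(-8\right) \frac{1}{21} = - \frac{8}{21} \approx -0.38095$)
$M{\left(w \right)} = w^{2} \left(- \frac{8}{21} - 2 w^{2}\right)$ ($M{\left(w \right)} = \left(- 2 w w - \frac{8}{21}\right) w^{2} = \left(- 2 w^{2} - \frac{8}{21}\right) w^{2} = \left(- \frac{8}{21} - 2 w^{2}\right) w^{2} = w^{2} \left(- \frac{8}{21} - 2 w^{2}\right)$)
$\frac{H}{1581^{2}} + \frac{M{\left(-1781 \right)}}{3680548} = \frac{2732397}{1581^{2}} + \frac{\left(-2\right) \left(-1781\right)^{2} \left(\frac{4}{21} + \left(-1781\right)^{2}\right)}{3680548} = \frac{2732397}{2499561} + \left(-2\right) 3171961 \left(\frac{4}{21} + 3171961\right) \frac{1}{3680548} = 2732397 \cdot \frac{1}{2499561} + \left(-2\right) 3171961 \cdot \frac{66611185}{21} \cdot \frac{1}{3680548} = \frac{910799}{833187} - \frac{211288080983785}{38645754} = - \frac{19560271903569197261}{3577682204222}$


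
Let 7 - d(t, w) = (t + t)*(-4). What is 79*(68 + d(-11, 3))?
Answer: -1027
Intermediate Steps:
d(t, w) = 7 + 8*t (d(t, w) = 7 - (t + t)*(-4) = 7 - 2*t*(-4) = 7 - (-8)*t = 7 + 8*t)
79*(68 + d(-11, 3)) = 79*(68 + (7 + 8*(-11))) = 79*(68 + (7 - 88)) = 79*(68 - 81) = 79*(-13) = -1027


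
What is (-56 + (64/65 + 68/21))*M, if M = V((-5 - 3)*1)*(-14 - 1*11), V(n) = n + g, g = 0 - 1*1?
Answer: -1060140/91 ≈ -11650.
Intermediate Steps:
g = -1 (g = 0 - 1 = -1)
V(n) = -1 + n (V(n) = n - 1 = -1 + n)
M = 225 (M = (-1 + (-5 - 3)*1)*(-14 - 1*11) = (-1 - 8*1)*(-14 - 11) = (-1 - 8)*(-25) = -9*(-25) = 225)
(-56 + (64/65 + 68/21))*M = (-56 + (64/65 + 68/21))*225 = (-56 + 5764/1365)*225 = -70676/1365*225 = -1060140/91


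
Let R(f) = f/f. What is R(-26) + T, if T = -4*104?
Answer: -415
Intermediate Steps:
R(f) = 1
T = -416
R(-26) + T = 1 - 416 = -415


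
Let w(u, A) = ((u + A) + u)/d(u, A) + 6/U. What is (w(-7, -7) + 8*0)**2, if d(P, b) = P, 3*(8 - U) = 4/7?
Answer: 95481/6724 ≈ 14.200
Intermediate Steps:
U = 164/21 (U = 8 - 4/(3*7) = 8 - 1/3*4/7 = 8 - 4/21 = 164/21 ≈ 7.8095)
w(u, A) = 63/82 + (A + 2*u)/u (w(u, A) = ((u + A) + u)/u + 6/(164/21) = ((A + u) + u)/u + 6*(21/164) = (A + 2*u)/u + 63/82 = 63/82 + (A + 2*u)/u)
(w(-7, -7) + 8*0)**2 = ((227/82 - 7/(-7)) + 8*0)**2 = ((227/82 - 7*(-1/7)) + 0)**2 = ((227/82 + 1) + 0)**2 = (309/82 + 0)**2 = (309/82)**2 = 95481/6724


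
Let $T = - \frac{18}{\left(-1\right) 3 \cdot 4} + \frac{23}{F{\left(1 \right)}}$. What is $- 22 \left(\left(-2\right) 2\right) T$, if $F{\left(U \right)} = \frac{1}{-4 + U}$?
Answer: $-5940$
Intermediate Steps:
$T = - \frac{135}{2}$ ($T = - \frac{18}{\left(-1\right) 3 \cdot 4} + \frac{23}{\frac{1}{-4 + 1}} = - \frac{18}{\left(-3\right) 4} + \frac{23}{\frac{1}{-3}} = - \frac{18}{-12} + \frac{23}{- \frac{1}{3}} = \left(-18\right) \left(- \frac{1}{12}\right) + 23 \left(-3\right) = \frac{3}{2} - 69 = - \frac{135}{2} \approx -67.5$)
$- 22 \left(\left(-2\right) 2\right) T = - 22 \left(\left(-2\right) 2\right) \left(- \frac{135}{2}\right) = \left(-22\right) \left(-4\right) \left(- \frac{135}{2}\right) = 88 \left(- \frac{135}{2}\right) = -5940$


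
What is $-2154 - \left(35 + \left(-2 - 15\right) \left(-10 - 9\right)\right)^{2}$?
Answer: $-130318$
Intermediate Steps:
$-2154 - \left(35 + \left(-2 - 15\right) \left(-10 - 9\right)\right)^{2} = -2154 - \left(35 - -323\right)^{2} = -2154 - \left(35 + 323\right)^{2} = -2154 - 358^{2} = -2154 - 128164 = -130318$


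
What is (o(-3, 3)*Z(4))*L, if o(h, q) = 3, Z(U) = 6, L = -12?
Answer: -216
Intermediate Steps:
(o(-3, 3)*Z(4))*L = (3*6)*(-12) = 18*(-12) = -216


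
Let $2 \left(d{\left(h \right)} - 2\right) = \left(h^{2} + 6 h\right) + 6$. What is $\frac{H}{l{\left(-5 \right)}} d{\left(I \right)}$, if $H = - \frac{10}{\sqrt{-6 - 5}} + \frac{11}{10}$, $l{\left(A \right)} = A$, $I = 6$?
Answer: $- \frac{451}{50} - \frac{82 i \sqrt{11}}{11} \approx -9.02 - 24.724 i$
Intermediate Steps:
$d{\left(h \right)} = 5 + \frac{h^{2}}{2} + 3 h$ ($d{\left(h \right)} = 2 + \frac{\left(h^{2} + 6 h\right) + 6}{2} = 2 + \frac{6 + h^{2} + 6 h}{2} = 2 + \left(3 + \frac{h^{2}}{2} + 3 h\right) = 5 + \frac{h^{2}}{2} + 3 h$)
$H = \frac{11}{10} + \frac{10 i \sqrt{11}}{11}$ ($H = - \frac{10}{\sqrt{-11}} + 11 \cdot \frac{1}{10} = - \frac{10}{i \sqrt{11}} + \frac{11}{10} = - 10 \left(- \frac{i \sqrt{11}}{11}\right) + \frac{11}{10} = \frac{10 i \sqrt{11}}{11} + \frac{11}{10} = \frac{11}{10} + \frac{10 i \sqrt{11}}{11} \approx 1.1 + 3.0151 i$)
$\frac{H}{l{\left(-5 \right)}} d{\left(I \right)} = \frac{\frac{11}{10} + \frac{10 i \sqrt{11}}{11}}{-5} \left(5 + \frac{6^{2}}{2} + 3 \cdot 6\right) = \left(\frac{11}{10} + \frac{10 i \sqrt{11}}{11}\right) \left(- \frac{1}{5}\right) \left(5 + \frac{1}{2} \cdot 36 + 18\right) = \left(- \frac{11}{50} - \frac{2 i \sqrt{11}}{11}\right) \left(5 + 18 + 18\right) = \left(- \frac{11}{50} - \frac{2 i \sqrt{11}}{11}\right) 41 = - \frac{451}{50} - \frac{82 i \sqrt{11}}{11}$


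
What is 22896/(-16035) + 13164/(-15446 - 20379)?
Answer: -68755596/38296925 ≈ -1.7953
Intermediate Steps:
22896/(-16035) + 13164/(-15446 - 20379) = 22896*(-1/16035) + 13164/(-35825) = -7632/5345 + 13164*(-1/35825) = -7632/5345 - 13164/35825 = -68755596/38296925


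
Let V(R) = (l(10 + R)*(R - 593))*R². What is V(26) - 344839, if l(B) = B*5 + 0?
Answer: -69337399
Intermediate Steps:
l(B) = 5*B (l(B) = 5*B + 0 = 5*B)
V(R) = R²*(-593 + R)*(50 + 5*R) (V(R) = ((5*(10 + R))*(R - 593))*R² = ((50 + 5*R)*(-593 + R))*R² = ((-593 + R)*(50 + 5*R))*R² = R²*(-593 + R)*(50 + 5*R))
V(26) - 344839 = 5*26²*(-593 + 26)*(10 + 26) - 344839 = 5*676*(-567)*36 - 344839 = -68992560 - 344839 = -69337399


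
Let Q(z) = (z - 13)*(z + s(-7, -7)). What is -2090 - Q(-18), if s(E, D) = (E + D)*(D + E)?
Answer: 3428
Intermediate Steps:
s(E, D) = (D + E)² (s(E, D) = (D + E)*(D + E) = (D + E)²)
Q(z) = (-13 + z)*(196 + z) (Q(z) = (z - 13)*(z + (-7 - 7)²) = (-13 + z)*(z + (-14)²) = (-13 + z)*(z + 196) = (-13 + z)*(196 + z))
-2090 - Q(-18) = -2090 - (-2548 + (-18)² + 183*(-18)) = -2090 - (-2548 + 324 - 3294) = -2090 - 1*(-5518) = -2090 + 5518 = 3428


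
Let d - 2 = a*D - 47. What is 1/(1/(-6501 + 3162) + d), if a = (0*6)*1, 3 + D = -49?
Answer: -3339/150256 ≈ -0.022222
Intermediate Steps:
D = -52 (D = -3 - 49 = -52)
a = 0 (a = 0*1 = 0)
d = -45 (d = 2 + (0*(-52) - 47) = 2 + (0 - 47) = 2 - 47 = -45)
1/(1/(-6501 + 3162) + d) = 1/(1/(-6501 + 3162) - 45) = 1/(1/(-3339) - 45) = 1/(-1/3339 - 45) = 1/(-150256/3339) = -3339/150256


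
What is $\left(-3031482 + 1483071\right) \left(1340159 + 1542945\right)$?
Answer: $-4464229947744$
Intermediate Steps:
$\left(-3031482 + 1483071\right) \left(1340159 + 1542945\right) = \left(-1548411\right) 2883104 = -4464229947744$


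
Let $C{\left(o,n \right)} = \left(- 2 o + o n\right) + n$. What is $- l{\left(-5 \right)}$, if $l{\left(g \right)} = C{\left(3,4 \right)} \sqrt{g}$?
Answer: $- 10 i \sqrt{5} \approx - 22.361 i$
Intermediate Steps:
$C{\left(o,n \right)} = n - 2 o + n o$ ($C{\left(o,n \right)} = \left(- 2 o + n o\right) + n = n - 2 o + n o$)
$l{\left(g \right)} = 10 \sqrt{g}$ ($l{\left(g \right)} = \left(4 - 6 + 4 \cdot 3\right) \sqrt{g} = \left(4 - 6 + 12\right) \sqrt{g} = 10 \sqrt{g}$)
$- l{\left(-5 \right)} = - 10 \sqrt{-5} = - 10 i \sqrt{5}$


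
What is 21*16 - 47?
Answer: 289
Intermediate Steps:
21*16 - 47 = 336 - 47 = 289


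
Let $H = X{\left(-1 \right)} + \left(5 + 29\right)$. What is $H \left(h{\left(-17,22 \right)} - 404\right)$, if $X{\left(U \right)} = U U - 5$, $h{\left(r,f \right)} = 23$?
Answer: $-11430$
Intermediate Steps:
$X{\left(U \right)} = -5 + U^{2}$ ($X{\left(U \right)} = U^{2} - 5 = -5 + U^{2}$)
$H = 30$ ($H = \left(-5 + \left(-1\right)^{2}\right) + \left(5 + 29\right) = \left(-5 + 1\right) + 34 = -4 + 34 = 30$)
$H \left(h{\left(-17,22 \right)} - 404\right) = 30 \left(23 - 404\right) = 30 \left(-381\right) = -11430$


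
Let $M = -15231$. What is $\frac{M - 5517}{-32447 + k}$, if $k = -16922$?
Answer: $\frac{20748}{49369} \approx 0.42026$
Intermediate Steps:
$\frac{M - 5517}{-32447 + k} = \frac{-15231 - 5517}{-32447 - 16922} = - \frac{20748}{-49369} = \left(-20748\right) \left(- \frac{1}{49369}\right) = \frac{20748}{49369}$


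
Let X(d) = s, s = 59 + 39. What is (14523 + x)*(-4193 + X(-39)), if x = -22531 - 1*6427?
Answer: 59111325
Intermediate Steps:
x = -28958 (x = -22531 - 6427 = -28958)
s = 98
X(d) = 98
(14523 + x)*(-4193 + X(-39)) = (14523 - 28958)*(-4193 + 98) = -14435*(-4095) = 59111325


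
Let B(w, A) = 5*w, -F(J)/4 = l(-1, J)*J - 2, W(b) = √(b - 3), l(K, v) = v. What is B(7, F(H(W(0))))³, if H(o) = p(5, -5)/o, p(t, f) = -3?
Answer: 42875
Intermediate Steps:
W(b) = √(-3 + b)
H(o) = -3/o
F(J) = 8 - 4*J² (F(J) = -4*(J*J - 2) = -4*(J² - 2) = -4*(-2 + J²) = 8 - 4*J²)
B(7, F(H(W(0))))³ = (5*7)³ = 35³ = 42875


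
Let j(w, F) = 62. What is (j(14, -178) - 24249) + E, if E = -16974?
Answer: -41161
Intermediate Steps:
(j(14, -178) - 24249) + E = (62 - 24249) - 16974 = -24187 - 16974 = -41161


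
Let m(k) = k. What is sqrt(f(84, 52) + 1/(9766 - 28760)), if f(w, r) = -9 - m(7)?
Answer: I*sqrt(5772371570)/18994 ≈ 4.0*I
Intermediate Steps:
f(w, r) = -16 (f(w, r) = -9 - 1*7 = -9 - 7 = -16)
sqrt(f(84, 52) + 1/(9766 - 28760)) = sqrt(-16 + 1/(9766 - 28760)) = sqrt(-16 + 1/(-18994)) = sqrt(-16 - 1/18994) = sqrt(-303905/18994) = I*sqrt(5772371570)/18994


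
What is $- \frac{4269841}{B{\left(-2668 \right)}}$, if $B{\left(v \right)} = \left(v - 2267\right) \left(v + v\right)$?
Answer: $- \frac{4269841}{26333160} \approx -0.16215$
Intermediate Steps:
$B{\left(v \right)} = 2 v \left(-2267 + v\right)$ ($B{\left(v \right)} = \left(-2267 + v\right) 2 v = 2 v \left(-2267 + v\right)$)
$- \frac{4269841}{B{\left(-2668 \right)}} = - \frac{4269841}{2 \left(-2668\right) \left(-2267 - 2668\right)} = - \frac{4269841}{2 \left(-2668\right) \left(-4935\right)} = - \frac{4269841}{26333160}$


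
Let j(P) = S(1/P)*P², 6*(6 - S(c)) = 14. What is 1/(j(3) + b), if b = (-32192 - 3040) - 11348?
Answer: -1/46547 ≈ -2.1484e-5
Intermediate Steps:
S(c) = 11/3 (S(c) = 6 - ⅙*14 = 6 - 7/3 = 11/3)
j(P) = 11*P²/3
b = -46580 (b = -35232 - 11348 = -46580)
1/(j(3) + b) = 1/((11/3)*3² - 46580) = 1/((11/3)*9 - 46580) = 1/(33 - 46580) = 1/(-46547) = -1/46547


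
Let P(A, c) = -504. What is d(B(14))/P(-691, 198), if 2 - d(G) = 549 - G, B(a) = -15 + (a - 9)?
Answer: 557/504 ≈ 1.1052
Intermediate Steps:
B(a) = -24 + a (B(a) = -15 + (-9 + a) = -24 + a)
d(G) = -547 + G (d(G) = 2 - (549 - G) = 2 + (-549 + G) = -547 + G)
d(B(14))/P(-691, 198) = (-547 + (-24 + 14))/(-504) = (-547 - 10)*(-1/504) = -557*(-1/504) = 557/504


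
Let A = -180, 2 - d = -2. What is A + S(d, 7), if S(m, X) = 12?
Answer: -168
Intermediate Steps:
d = 4 (d = 2 - 1*(-2) = 2 + 2 = 4)
A + S(d, 7) = -180 + 12 = -168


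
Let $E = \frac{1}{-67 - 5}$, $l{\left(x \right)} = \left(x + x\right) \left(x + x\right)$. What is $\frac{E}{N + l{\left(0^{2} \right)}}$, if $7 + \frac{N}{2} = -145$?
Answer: $\frac{1}{21888} \approx 4.5687 \cdot 10^{-5}$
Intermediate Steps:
$N = -304$ ($N = -14 + 2 \left(-145\right) = -14 - 290 = -304$)
$l{\left(x \right)} = 4 x^{2}$ ($l{\left(x \right)} = 2 x 2 x = 4 x^{2}$)
$E = - \frac{1}{72}$ ($E = \frac{1}{-72} = - \frac{1}{72} \approx -0.013889$)
$\frac{E}{N + l{\left(0^{2} \right)}} = - \frac{1}{72 \left(-304 + 4 \left(0^{2}\right)^{2}\right)} = - \frac{1}{72 \left(-304 + 4 \cdot 0^{2}\right)} = - \frac{1}{72 \left(-304 + 4 \cdot 0\right)} = - \frac{1}{72 \left(-304 + 0\right)} = - \frac{1}{72 \left(-304\right)} = \left(- \frac{1}{72}\right) \left(- \frac{1}{304}\right) = \frac{1}{21888}$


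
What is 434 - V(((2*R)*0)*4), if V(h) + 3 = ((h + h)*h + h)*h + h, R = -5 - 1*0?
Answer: 437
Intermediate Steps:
R = -5 (R = -5 + 0 = -5)
V(h) = -3 + h + h*(h + 2*h²) (V(h) = -3 + (((h + h)*h + h)*h + h) = -3 + (((2*h)*h + h)*h + h) = -3 + ((2*h² + h)*h + h) = -3 + ((h + 2*h²)*h + h) = -3 + (h*(h + 2*h²) + h) = -3 + (h + h*(h + 2*h²)) = -3 + h + h*(h + 2*h²))
434 - V(((2*R)*0)*4) = 434 - (-3 + ((2*(-5))*0)*4 + (((2*(-5))*0)*4)² + 2*(((2*(-5))*0)*4)³) = 434 - (-3 - 10*0*4 + (-10*0*4)² + 2*(-10*0*4)³) = 434 - (-3 + 0*4 + (0*4)² + 2*(0*4)³) = 434 - (-3 + 0 + 0² + 2*0³) = 434 - (-3 + 0 + 0 + 2*0) = 434 - (-3 + 0 + 0 + 0) = 434 - 1*(-3) = 434 + 3 = 437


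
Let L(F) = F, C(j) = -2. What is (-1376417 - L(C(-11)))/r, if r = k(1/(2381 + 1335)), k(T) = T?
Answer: -5114758140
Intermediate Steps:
r = 1/3716 (r = 1/(2381 + 1335) = 1/3716 ≈ 0.00026911)
(-1376417 - L(C(-11)))/r = (-1376417 - 1*(-2))/(1/3716) = (-1376417 + 2)*3716 = -1376415*3716 = -5114758140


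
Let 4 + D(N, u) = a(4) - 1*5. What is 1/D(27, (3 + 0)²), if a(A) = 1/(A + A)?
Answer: -8/71 ≈ -0.11268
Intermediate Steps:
a(A) = 1/(2*A)
D(N, u) = -71/8 (D(N, u) = -4 + ((½)/4 - 1*5) = -4 + ((½)*(¼) - 5) = -4 + (⅛ - 5) = -4 - 39/8 = -71/8)
1/D(27, (3 + 0)²) = 1/(-71/8) = -8/71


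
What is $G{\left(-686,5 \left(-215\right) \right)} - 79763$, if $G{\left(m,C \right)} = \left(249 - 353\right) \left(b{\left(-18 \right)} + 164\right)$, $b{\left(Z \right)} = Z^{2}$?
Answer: $-130515$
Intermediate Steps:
$G{\left(m,C \right)} = -50752$ ($G{\left(m,C \right)} = \left(249 - 353\right) \left(\left(-18\right)^{2} + 164\right) = - 104 \left(324 + 164\right) = \left(-104\right) 488 = -50752$)
$G{\left(-686,5 \left(-215\right) \right)} - 79763 = -50752 - 79763 = -130515$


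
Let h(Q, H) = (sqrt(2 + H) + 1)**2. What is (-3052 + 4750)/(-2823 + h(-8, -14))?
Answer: -849*I/(2*sqrt(3) + 1417*I) ≈ -0.59915 - 0.0014647*I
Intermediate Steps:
h(Q, H) = (1 + sqrt(2 + H))**2
(-3052 + 4750)/(-2823 + h(-8, -14)) = (-3052 + 4750)/(-2823 + (1 + sqrt(2 - 14))**2) = 1698/(-2823 + (1 + sqrt(-12))**2) = 1698/(-2823 + (1 + 2*I*sqrt(3))**2)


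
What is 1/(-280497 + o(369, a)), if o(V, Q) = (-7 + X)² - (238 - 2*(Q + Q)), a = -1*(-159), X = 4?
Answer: -1/280090 ≈ -3.5703e-6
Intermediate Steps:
a = 159
o(V, Q) = -229 + 4*Q (o(V, Q) = (-7 + 4)² - (238 - 2*(Q + Q)) = (-3)² - (238 - 2*2*Q) = 9 - (238 - 4*Q) = 9 + (-238 + 4*Q) = -229 + 4*Q)
1/(-280497 + o(369, a)) = 1/(-280497 + (-229 + 4*159)) = 1/(-280497 + (-229 + 636)) = 1/(-280497 + 407) = 1/(-280090) = -1/280090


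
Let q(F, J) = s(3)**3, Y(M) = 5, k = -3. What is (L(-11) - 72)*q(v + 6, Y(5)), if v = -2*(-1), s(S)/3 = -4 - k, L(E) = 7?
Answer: 1755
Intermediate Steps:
s(S) = -3 (s(S) = 3*(-4 - 1*(-3)) = 3*(-4 + 3) = 3*(-1) = -3)
v = 2
q(F, J) = -27 (q(F, J) = (-3)**3 = -27)
(L(-11) - 72)*q(v + 6, Y(5)) = (7 - 72)*(-27) = -65*(-27) = 1755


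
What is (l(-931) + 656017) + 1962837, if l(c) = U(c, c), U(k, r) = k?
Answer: 2617923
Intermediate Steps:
l(c) = c
(l(-931) + 656017) + 1962837 = (-931 + 656017) + 1962837 = 655086 + 1962837 = 2617923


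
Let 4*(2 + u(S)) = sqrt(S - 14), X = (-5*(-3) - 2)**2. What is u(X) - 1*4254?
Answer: -4256 + sqrt(155)/4 ≈ -4252.9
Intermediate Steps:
X = 169 (X = (15 - 2)**2 = 13**2 = 169)
u(S) = -2 + sqrt(-14 + S)/4 (u(S) = -2 + sqrt(S - 14)/4 = -2 + sqrt(-14 + S)/4)
u(X) - 1*4254 = (-2 + sqrt(-14 + 169)/4) - 1*4254 = (-2 + sqrt(155)/4) - 4254 = -4256 + sqrt(155)/4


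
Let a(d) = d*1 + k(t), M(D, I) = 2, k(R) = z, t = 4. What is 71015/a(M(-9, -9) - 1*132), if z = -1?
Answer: -71015/131 ≈ -542.10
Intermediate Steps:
k(R) = -1
a(d) = -1 + d (a(d) = d*1 - 1 = d - 1 = -1 + d)
71015/a(M(-9, -9) - 1*132) = 71015/(-1 + (2 - 1*132)) = 71015/(-1 + (2 - 132)) = 71015/(-1 - 130) = 71015/(-131) = 71015*(-1/131) = -71015/131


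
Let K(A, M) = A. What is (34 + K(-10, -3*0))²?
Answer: 576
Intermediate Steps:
(34 + K(-10, -3*0))² = (34 - 10)² = 24² = 576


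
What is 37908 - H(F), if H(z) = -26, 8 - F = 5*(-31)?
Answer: 37934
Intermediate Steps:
F = 163 (F = 8 - 5*(-31) = 8 - 1*(-155) = 8 + 155 = 163)
37908 - H(F) = 37908 - 1*(-26) = 37908 + 26 = 37934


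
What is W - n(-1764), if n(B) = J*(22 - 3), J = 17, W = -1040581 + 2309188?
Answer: 1268284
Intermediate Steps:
W = 1268607
n(B) = 323 (n(B) = 17*(22 - 3) = 17*19 = 323)
W - n(-1764) = 1268607 - 1*323 = 1268607 - 323 = 1268284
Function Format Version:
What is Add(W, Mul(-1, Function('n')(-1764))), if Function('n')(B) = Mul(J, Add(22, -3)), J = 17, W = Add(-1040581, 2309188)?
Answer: 1268284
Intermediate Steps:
W = 1268607
Function('n')(B) = 323 (Function('n')(B) = Mul(17, Add(22, -3)) = Mul(17, 19) = 323)
Add(W, Mul(-1, Function('n')(-1764))) = Add(1268607, Mul(-1, 323)) = Add(1268607, -323) = 1268284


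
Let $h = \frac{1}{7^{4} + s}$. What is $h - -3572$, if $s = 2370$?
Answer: $\frac{17042013}{4771} \approx 3572.0$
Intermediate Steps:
$h = \frac{1}{4771}$ ($h = \frac{1}{7^{4} + 2370} = \frac{1}{2401 + 2370} = \frac{1}{4771} \approx 0.0002096$)
$h - -3572 = \frac{1}{4771} - -3572 = \frac{1}{4771} + 3572 = \frac{17042013}{4771}$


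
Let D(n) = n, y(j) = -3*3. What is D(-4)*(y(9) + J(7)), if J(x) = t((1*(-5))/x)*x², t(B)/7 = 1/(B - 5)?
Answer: 2761/10 ≈ 276.10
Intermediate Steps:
y(j) = -9
t(B) = 7/(-5 + B) (t(B) = 7/(B - 5) = 7/(-5 + B))
J(x) = 7*x²/(-5 - 5/x) (J(x) = (7/(-5 + (1*(-5))/x))*x² = (7/(-5 - 5/x))*x² = 7*x²/(-5 - 5/x))
D(-4)*(y(9) + J(7)) = -4*(-9 - 7*7³/(5 + 5*7)) = -4*(-9 - 7*343/(5 + 35)) = -4*(-9 - 7*343/40) = -4*(-9 - 7*343*1/40) = -4*(-9 - 2401/40) = -4*(-2761/40) = 2761/10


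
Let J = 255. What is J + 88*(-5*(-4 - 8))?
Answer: 5535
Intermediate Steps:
J + 88*(-5*(-4 - 8)) = 255 + 88*(-5*(-4 - 8)) = 255 + 88*(-5*(-12)) = 255 + 88*60 = 255 + 5280 = 5535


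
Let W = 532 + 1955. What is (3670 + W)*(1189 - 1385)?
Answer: -1206772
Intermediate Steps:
W = 2487
(3670 + W)*(1189 - 1385) = (3670 + 2487)*(1189 - 1385) = 6157*(-196) = -1206772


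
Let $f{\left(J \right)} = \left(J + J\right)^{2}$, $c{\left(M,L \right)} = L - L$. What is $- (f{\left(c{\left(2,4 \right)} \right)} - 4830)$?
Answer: $4830$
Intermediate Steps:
$c{\left(M,L \right)} = 0$
$f{\left(J \right)} = 4 J^{2}$ ($f{\left(J \right)} = \left(2 J\right)^{2} = 4 J^{2}$)
$- (f{\left(c{\left(2,4 \right)} \right)} - 4830) = - (4 \cdot 0^{2} - 4830) = - (4 \cdot 0 - 4830) = - (0 - 4830) = \left(-1\right) \left(-4830\right) = 4830$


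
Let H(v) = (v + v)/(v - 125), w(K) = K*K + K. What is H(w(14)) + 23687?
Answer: 402763/17 ≈ 23692.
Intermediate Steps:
w(K) = K + K² (w(K) = K² + K = K + K²)
H(v) = 2*v/(-125 + v) (H(v) = (2*v)/(-125 + v) = 2*v/(-125 + v))
H(w(14)) + 23687 = 2*(14*(1 + 14))/(-125 + 14*(1 + 14)) + 23687 = 2*(14*15)/(-125 + 14*15) + 23687 = 2*210/(-125 + 210) + 23687 = 2*210/85 + 23687 = 2*210*(1/85) + 23687 = 84/17 + 23687 = 402763/17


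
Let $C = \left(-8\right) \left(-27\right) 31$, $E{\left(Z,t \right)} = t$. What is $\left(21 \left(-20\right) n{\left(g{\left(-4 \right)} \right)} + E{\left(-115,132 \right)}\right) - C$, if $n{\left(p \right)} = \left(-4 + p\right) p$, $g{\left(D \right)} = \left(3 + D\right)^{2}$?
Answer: $-5304$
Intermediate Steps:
$C = 6696$ ($C = 216 \cdot 31 = 6696$)
$n{\left(p \right)} = p \left(-4 + p\right)$
$\left(21 \left(-20\right) n{\left(g{\left(-4 \right)} \right)} + E{\left(-115,132 \right)}\right) - C = \left(21 \left(-20\right) \left(3 - 4\right)^{2} \left(-4 + \left(3 - 4\right)^{2}\right) + 132\right) - 6696 = \left(- 420 \left(-1\right)^{2} \left(-4 + \left(-1\right)^{2}\right) + 132\right) - 6696 = \left(- 420 \cdot 1 \left(-4 + 1\right) + 132\right) - 6696 = \left(- 420 \cdot 1 \left(-3\right) + 132\right) - 6696 = \left(\left(-420\right) \left(-3\right) + 132\right) - 6696 = \left(1260 + 132\right) - 6696 = 1392 - 6696 = -5304$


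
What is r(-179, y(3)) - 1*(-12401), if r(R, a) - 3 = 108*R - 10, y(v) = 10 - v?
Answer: -6938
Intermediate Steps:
r(R, a) = -7 + 108*R (r(R, a) = 3 + (108*R - 10) = 3 + (-10 + 108*R) = -7 + 108*R)
r(-179, y(3)) - 1*(-12401) = (-7 + 108*(-179)) - 1*(-12401) = (-7 - 19332) + 12401 = -19339 + 12401 = -6938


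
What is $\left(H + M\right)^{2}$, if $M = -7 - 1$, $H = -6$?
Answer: $196$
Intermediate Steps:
$M = -8$
$\left(H + M\right)^{2} = \left(-6 - 8\right)^{2} = \left(-14\right)^{2} = 196$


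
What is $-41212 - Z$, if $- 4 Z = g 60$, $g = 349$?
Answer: $-35977$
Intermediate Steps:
$Z = -5235$ ($Z = - \frac{349 \cdot 60}{4} = \left(- \frac{1}{4}\right) 20940 = -5235$)
$-41212 - Z = -41212 - -5235 = -41212 + 5235 = -35977$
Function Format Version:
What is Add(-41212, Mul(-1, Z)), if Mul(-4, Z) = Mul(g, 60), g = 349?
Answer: -35977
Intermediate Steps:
Z = -5235 (Z = Mul(Rational(-1, 4), Mul(349, 60)) = Mul(Rational(-1, 4), 20940) = -5235)
Add(-41212, Mul(-1, Z)) = Add(-41212, Mul(-1, -5235)) = Add(-41212, 5235) = -35977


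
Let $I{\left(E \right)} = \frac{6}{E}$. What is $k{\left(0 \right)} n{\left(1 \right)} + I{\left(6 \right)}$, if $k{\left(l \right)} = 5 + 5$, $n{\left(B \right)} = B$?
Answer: $11$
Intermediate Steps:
$k{\left(l \right)} = 10$
$k{\left(0 \right)} n{\left(1 \right)} + I{\left(6 \right)} = 10 \cdot 1 + \frac{6}{6} = 10 + 6 \cdot \frac{1}{6} = 10 + 1 = 11$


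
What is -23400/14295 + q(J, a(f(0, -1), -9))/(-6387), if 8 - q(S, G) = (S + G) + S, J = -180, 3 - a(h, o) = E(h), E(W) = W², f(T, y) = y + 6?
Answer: -3445130/2028937 ≈ -1.6980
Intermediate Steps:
f(T, y) = 6 + y
a(h, o) = 3 - h²
q(S, G) = 8 - G - 2*S (q(S, G) = 8 - ((S + G) + S) = 8 - ((G + S) + S) = 8 - (G + 2*S) = 8 + (-G - 2*S) = 8 - G - 2*S)
-23400/14295 + q(J, a(f(0, -1), -9))/(-6387) = -23400/14295 + (8 - (3 - (6 - 1)²) - 2*(-180))/(-6387) = -23400*1/14295 + (8 - (3 - 1*5²) + 360)*(-1/6387) = -1560/953 + (8 - (3 - 1*25) + 360)*(-1/6387) = -1560/953 + (8 - (3 - 25) + 360)*(-1/6387) = -1560/953 + (8 - 1*(-22) + 360)*(-1/6387) = -1560/953 + (8 + 22 + 360)*(-1/6387) = -1560/953 + 390*(-1/6387) = -1560/953 - 130/2129 = -3445130/2028937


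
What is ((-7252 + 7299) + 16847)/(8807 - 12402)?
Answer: -16894/3595 ≈ -4.6993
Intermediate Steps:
((-7252 + 7299) + 16847)/(8807 - 12402) = (47 + 16847)/(-3595) = 16894*(-1/3595) = -16894/3595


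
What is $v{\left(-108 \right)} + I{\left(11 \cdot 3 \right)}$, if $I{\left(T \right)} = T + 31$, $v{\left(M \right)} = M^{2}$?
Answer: $11728$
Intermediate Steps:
$I{\left(T \right)} = 31 + T$
$v{\left(-108 \right)} + I{\left(11 \cdot 3 \right)} = \left(-108\right)^{2} + \left(31 + 11 \cdot 3\right) = 11664 + \left(31 + 33\right) = 11664 + 64 = 11728$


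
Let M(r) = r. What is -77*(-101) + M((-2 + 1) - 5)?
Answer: 7771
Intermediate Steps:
-77*(-101) + M((-2 + 1) - 5) = -77*(-101) + ((-2 + 1) - 5) = 7777 + (-1 - 5) = 7777 - 6 = 7771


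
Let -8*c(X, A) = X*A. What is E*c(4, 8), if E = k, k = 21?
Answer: -84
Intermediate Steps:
E = 21
c(X, A) = -A*X/8 (c(X, A) = -X*A/8 = -A*X/8)
E*c(4, 8) = 21*(-⅛*8*4) = 21*(-4) = -84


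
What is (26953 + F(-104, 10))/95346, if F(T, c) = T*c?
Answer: 25913/95346 ≈ 0.27178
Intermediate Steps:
(26953 + F(-104, 10))/95346 = (26953 - 104*10)/95346 = (26953 - 1040)*(1/95346) = 25913*(1/95346) = 25913/95346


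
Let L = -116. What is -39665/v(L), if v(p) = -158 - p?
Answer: 39665/42 ≈ 944.40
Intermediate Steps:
-39665/v(L) = -39665/(-158 - 1*(-116)) = -39665/(-158 + 116) = -39665/(-42) = -39665*(-1/42) = 39665/42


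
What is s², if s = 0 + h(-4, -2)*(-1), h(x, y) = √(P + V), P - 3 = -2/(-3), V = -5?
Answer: -4/3 ≈ -1.3333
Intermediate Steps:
P = 11/3 (P = 3 - 2/(-3) = 3 - 2*(-⅓) = 3 + ⅔ = 11/3 ≈ 3.6667)
h(x, y) = 2*I*√3/3 (h(x, y) = √(11/3 - 5) = √(-4/3) = 2*I*√3/3)
s = -2*I*√3/3 (s = 0 + (2*I*√3/3)*(-1) = 0 - 2*I*√3/3 = -2*I*√3/3 ≈ -1.1547*I)
s² = (-2*I*√3/3)² = -4/3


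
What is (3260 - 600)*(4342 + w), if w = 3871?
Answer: 21846580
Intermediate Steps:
(3260 - 600)*(4342 + w) = (3260 - 600)*(4342 + 3871) = 2660*8213 = 21846580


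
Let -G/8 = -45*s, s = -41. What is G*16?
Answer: -236160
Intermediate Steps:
G = -14760 (G = -(-360)*(-41) = -8*1845 = -14760)
G*16 = -14760*16 = -236160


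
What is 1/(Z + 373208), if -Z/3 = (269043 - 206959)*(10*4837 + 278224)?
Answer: -1/60828412480 ≈ -1.6440e-11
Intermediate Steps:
Z = -60828785688 (Z = -3*(269043 - 206959)*(10*4837 + 278224) = -186252*(48370 + 278224) = -186252*326594 = -3*20276261896 = -60828785688)
1/(Z + 373208) = 1/(-60828785688 + 373208) = 1/(-60828412480) = -1/60828412480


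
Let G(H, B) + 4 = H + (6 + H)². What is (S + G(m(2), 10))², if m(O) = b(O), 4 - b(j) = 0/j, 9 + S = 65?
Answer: 24336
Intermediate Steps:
S = 56 (S = -9 + 65 = 56)
b(j) = 4 (b(j) = 4 - 0/j = 4 - 1*0 = 4 + 0 = 4)
m(O) = 4
G(H, B) = -4 + H + (6 + H)² (G(H, B) = -4 + (H + (6 + H)²) = -4 + H + (6 + H)²)
(S + G(m(2), 10))² = (56 + (-4 + 4 + (6 + 4)²))² = (56 + (-4 + 4 + 10²))² = (56 + (-4 + 4 + 100))² = (56 + 100)² = 156² = 24336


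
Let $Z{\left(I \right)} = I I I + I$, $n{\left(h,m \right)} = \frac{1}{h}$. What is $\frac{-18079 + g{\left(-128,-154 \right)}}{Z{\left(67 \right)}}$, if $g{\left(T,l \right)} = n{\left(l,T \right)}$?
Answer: $- \frac{2784167}{46327820} \approx -0.060097$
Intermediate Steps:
$g{\left(T,l \right)} = \frac{1}{l}$
$Z{\left(I \right)} = I + I^{3}$ ($Z{\left(I \right)} = I^{2} I + I = I^{3} + I = I + I^{3}$)
$\frac{-18079 + g{\left(-128,-154 \right)}}{Z{\left(67 \right)}} = \frac{-18079 + \frac{1}{-154}}{67 + 67^{3}} = \frac{-18079 - \frac{1}{154}}{67 + 300763} = - \frac{2784167}{154 \cdot 300830} = \left(- \frac{2784167}{154}\right) \frac{1}{300830} = - \frac{2784167}{46327820}$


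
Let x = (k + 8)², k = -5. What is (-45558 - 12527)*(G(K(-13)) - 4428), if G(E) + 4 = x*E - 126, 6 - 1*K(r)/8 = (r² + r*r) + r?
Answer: 1598847710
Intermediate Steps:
K(r) = 48 - 16*r² - 8*r (K(r) = 48 - 8*((r² + r*r) + r) = 48 - 8*((r² + r²) + r) = 48 - 8*(2*r² + r) = 48 - 8*(r + 2*r²) = 48 + (-16*r² - 8*r) = 48 - 16*r² - 8*r)
x = 9 (x = (-5 + 8)² = 3² = 9)
G(E) = -130 + 9*E (G(E) = -4 + (9*E - 126) = -4 + (-126 + 9*E) = -130 + 9*E)
(-45558 - 12527)*(G(K(-13)) - 4428) = (-45558 - 12527)*((-130 + 9*(48 - 16*(-13)² - 8*(-13))) - 4428) = -58085*((-130 + 9*(48 - 16*169 + 104)) - 4428) = -58085*((-130 + 9*(48 - 2704 + 104)) - 4428) = -58085*((-130 + 9*(-2552)) - 4428) = -58085*((-130 - 22968) - 4428) = -58085*(-23098 - 4428) = -58085*(-27526) = 1598847710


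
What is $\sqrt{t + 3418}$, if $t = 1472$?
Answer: $\sqrt{4890} \approx 69.928$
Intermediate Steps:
$\sqrt{t + 3418} = \sqrt{1472 + 3418} = \sqrt{4890}$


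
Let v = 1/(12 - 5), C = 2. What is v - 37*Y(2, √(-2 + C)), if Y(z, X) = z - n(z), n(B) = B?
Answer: ⅐ ≈ 0.14286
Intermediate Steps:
v = ⅐ (v = 1/7 = ⅐ ≈ 0.14286)
Y(z, X) = 0 (Y(z, X) = z - z = 0)
v - 37*Y(2, √(-2 + C)) = ⅐ - 37*0 = ⅐ + 0 = ⅐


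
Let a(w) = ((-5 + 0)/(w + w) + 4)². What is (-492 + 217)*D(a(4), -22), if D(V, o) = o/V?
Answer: 387200/729 ≈ 531.14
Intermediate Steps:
a(w) = (4 - 5/(2*w))² (a(w) = (-5*1/(2*w) + 4)² = (-5/(2*w) + 4)² = (4 - 5/(2*w))²)
(-492 + 217)*D(a(4), -22) = (-492 + 217)*(-22*64/(-5 + 8*4)²) = -(-6050)/((¼)*(1/16)*(-5 + 32)²) = -(-6050)/((¼)*(1/16)*27²) = -(-6050)/((¼)*(1/16)*729) = -(-6050)/729/64 = -(-6050)*64/729 = -275*(-1408/729) = 387200/729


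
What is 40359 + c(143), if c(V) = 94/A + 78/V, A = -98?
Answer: 21753278/539 ≈ 40359.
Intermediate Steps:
c(V) = -47/49 + 78/V (c(V) = 94/(-98) + 78/V = 94*(-1/98) + 78/V = -47/49 + 78/V)
40359 + c(143) = 40359 + (-47/49 + 78/143) = 40359 + (-47/49 + 78*(1/143)) = 40359 + (-47/49 + 6/11) = 40359 - 223/539 = 21753278/539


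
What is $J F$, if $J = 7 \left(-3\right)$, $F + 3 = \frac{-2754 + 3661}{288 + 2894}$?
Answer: $\frac{181419}{3182} \approx 57.014$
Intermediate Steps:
$F = - \frac{8639}{3182}$ ($F = -3 + \frac{-2754 + 3661}{288 + 2894} = -3 + \frac{907}{3182} = - \frac{8639}{3182} \approx -2.715$)
$J = -21$
$J F = \left(-21\right) \left(- \frac{8639}{3182}\right) = \frac{181419}{3182}$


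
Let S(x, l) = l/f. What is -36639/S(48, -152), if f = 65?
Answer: 2381535/152 ≈ 15668.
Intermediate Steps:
S(x, l) = l/65
-36639/S(48, -152) = -36639/((1/65)*(-152)) = -36639/(-152/65) = -36639*(-65/152) = 2381535/152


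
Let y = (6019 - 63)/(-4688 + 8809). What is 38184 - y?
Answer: 157350308/4121 ≈ 38183.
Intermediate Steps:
y = 5956/4121 ≈ 1.4453
38184 - y = 38184 - 1*5956/4121 = 38184 - 5956/4121 = 157350308/4121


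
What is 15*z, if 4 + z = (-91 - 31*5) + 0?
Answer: -3750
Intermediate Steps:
z = -250 (z = -4 + ((-91 - 31*5) + 0) = -4 + ((-91 - 155) + 0) = -4 + (-246 + 0) = -4 - 246 = -250)
15*z = 15*(-250) = -3750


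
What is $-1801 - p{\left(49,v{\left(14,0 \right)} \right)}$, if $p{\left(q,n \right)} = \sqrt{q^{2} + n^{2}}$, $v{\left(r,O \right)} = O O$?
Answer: $-1850$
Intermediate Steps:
$v{\left(r,O \right)} = O^{2}$
$p{\left(q,n \right)} = \sqrt{n^{2} + q^{2}}$
$-1801 - p{\left(49,v{\left(14,0 \right)} \right)} = -1801 - \sqrt{\left(0^{2}\right)^{2} + 49^{2}} = -1801 - \sqrt{0^{2} + 2401} = -1801 - \sqrt{0 + 2401} = -1801 - \sqrt{2401} = -1801 - 49 = -1850$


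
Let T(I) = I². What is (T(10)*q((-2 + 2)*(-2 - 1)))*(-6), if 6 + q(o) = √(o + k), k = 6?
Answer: 3600 - 600*√6 ≈ 2130.3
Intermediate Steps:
q(o) = -6 + √(6 + o) (q(o) = -6 + √(o + 6) = -6 + √(6 + o))
(T(10)*q((-2 + 2)*(-2 - 1)))*(-6) = (10²*(-6 + √(6 + (-2 + 2)*(-2 - 1))))*(-6) = (100*(-6 + √(6 + 0*(-3))))*(-6) = (100*(-6 + √(6 + 0)))*(-6) = (100*(-6 + √6))*(-6) = (-600 + 100*√6)*(-6) = 3600 - 600*√6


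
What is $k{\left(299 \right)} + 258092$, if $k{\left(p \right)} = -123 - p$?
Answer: $257670$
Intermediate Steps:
$k{\left(299 \right)} + 258092 = \left(-123 - 299\right) + 258092 = -422 + 258092 = 257670$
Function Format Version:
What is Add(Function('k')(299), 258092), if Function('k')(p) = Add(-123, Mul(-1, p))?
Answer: 257670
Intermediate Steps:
Add(Function('k')(299), 258092) = Add(Add(-123, Mul(-1, 299)), 258092) = Add(Add(-123, -299), 258092) = Add(-422, 258092) = 257670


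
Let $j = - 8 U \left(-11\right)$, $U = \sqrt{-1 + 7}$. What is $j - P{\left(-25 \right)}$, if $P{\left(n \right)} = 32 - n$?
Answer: $-57 + 88 \sqrt{6} \approx 158.56$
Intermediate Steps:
$U = \sqrt{6} \approx 2.4495$
$j = 88 \sqrt{6}$ ($j = - 8 \sqrt{6} \left(-11\right) = 88 \sqrt{6} \approx 215.56$)
$j - P{\left(-25 \right)} = 88 \sqrt{6} - \left(32 - -25\right) = 88 \sqrt{6} - \left(32 + 25\right) = 88 \sqrt{6} - 57 = -57 + 88 \sqrt{6}$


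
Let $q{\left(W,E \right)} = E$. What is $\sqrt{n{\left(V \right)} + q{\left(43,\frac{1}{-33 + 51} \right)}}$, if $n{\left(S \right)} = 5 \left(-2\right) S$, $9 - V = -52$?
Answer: $\frac{i \sqrt{21958}}{6} \approx 24.697 i$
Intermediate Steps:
$V = 61$ ($V = 9 - -52 = 9 + 52 = 61$)
$n{\left(S \right)} = - 10 S$
$\sqrt{n{\left(V \right)} + q{\left(43,\frac{1}{-33 + 51} \right)}} = \sqrt{\left(-10\right) 61 + \frac{1}{-33 + 51}} = \sqrt{-610 + \frac{1}{18}} = \sqrt{- \frac{10979}{18}} = \frac{i \sqrt{21958}}{6}$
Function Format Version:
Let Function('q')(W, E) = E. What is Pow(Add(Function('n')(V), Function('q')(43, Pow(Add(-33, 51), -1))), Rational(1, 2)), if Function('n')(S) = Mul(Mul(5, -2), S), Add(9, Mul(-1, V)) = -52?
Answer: Mul(Rational(1, 6), I, Pow(21958, Rational(1, 2))) ≈ Mul(24.697, I)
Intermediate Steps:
V = 61 (V = Add(9, Mul(-1, -52)) = Add(9, 52) = 61)
Function('n')(S) = Mul(-10, S)
Pow(Add(Function('n')(V), Function('q')(43, Pow(Add(-33, 51), -1))), Rational(1, 2)) = Pow(Add(Mul(-10, 61), Pow(Add(-33, 51), -1)), Rational(1, 2)) = Pow(Add(-610, Pow(18, -1)), Rational(1, 2)) = Pow(Add(-610, Rational(1, 18)), Rational(1, 2)) = Pow(Rational(-10979, 18), Rational(1, 2)) = Mul(Rational(1, 6), I, Pow(21958, Rational(1, 2)))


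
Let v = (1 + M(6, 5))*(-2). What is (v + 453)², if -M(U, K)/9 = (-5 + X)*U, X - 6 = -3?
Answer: 55225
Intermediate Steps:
X = 3 (X = 6 - 3 = 3)
M(U, K) = 18*U (M(U, K) = -9*(-5 + 3)*U = -(-18)*U = 18*U)
v = -218 (v = (1 + 18*6)*(-2) = (1 + 108)*(-2) = 109*(-2) = -218)
(v + 453)² = (-218 + 453)² = 235² = 55225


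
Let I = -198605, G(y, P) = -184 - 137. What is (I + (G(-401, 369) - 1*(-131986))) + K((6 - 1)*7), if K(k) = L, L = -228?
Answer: -67168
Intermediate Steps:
G(y, P) = -321
K(k) = -228
(I + (G(-401, 369) - 1*(-131986))) + K((6 - 1)*7) = (-198605 + (-321 - 1*(-131986))) - 228 = (-198605 + (-321 + 131986)) - 228 = (-198605 + 131665) - 228 = -66940 - 228 = -67168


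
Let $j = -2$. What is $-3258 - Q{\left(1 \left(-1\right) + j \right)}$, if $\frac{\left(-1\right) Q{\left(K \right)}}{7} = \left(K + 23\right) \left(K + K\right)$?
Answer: $-4098$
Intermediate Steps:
$Q{\left(K \right)} = - 14 K \left(23 + K\right)$ ($Q{\left(K \right)} = - 7 \left(K + 23\right) \left(K + K\right) = - 7 \left(23 + K\right) 2 K = - 7 \cdot 2 K \left(23 + K\right) = - 14 K \left(23 + K\right)$)
$-3258 - Q{\left(1 \left(-1\right) + j \right)} = -3258 - - 14 \left(1 \left(-1\right) - 2\right) \left(23 + \left(1 \left(-1\right) - 2\right)\right) = -3258 - - 14 \left(-1 - 2\right) \left(23 - 3\right) = -3258 - \left(-14\right) \left(-3\right) \left(23 - 3\right) = -3258 - \left(-14\right) \left(-3\right) 20 = -3258 - 840 = -4098$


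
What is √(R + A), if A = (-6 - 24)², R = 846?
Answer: 3*√194 ≈ 41.785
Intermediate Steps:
A = 900 (A = (-30)² = 900)
√(R + A) = √(846 + 900) = √1746 = 3*√194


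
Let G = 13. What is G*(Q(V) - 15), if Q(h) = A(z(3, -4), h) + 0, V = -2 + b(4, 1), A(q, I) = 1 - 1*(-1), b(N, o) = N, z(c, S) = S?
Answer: -169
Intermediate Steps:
A(q, I) = 2 (A(q, I) = 1 + 1 = 2)
V = 2 (V = -2 + 4 = 2)
Q(h) = 2 (Q(h) = 2 + 0 = 2)
G*(Q(V) - 15) = 13*(2 - 15) = 13*(-13) = -169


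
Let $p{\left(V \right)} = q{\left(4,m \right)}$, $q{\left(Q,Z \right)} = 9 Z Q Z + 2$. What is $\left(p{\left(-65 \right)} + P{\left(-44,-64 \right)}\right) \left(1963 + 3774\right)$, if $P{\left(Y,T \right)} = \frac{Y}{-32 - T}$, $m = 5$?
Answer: $\frac{41335085}{8} \approx 5.1669 \cdot 10^{6}$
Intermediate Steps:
$q{\left(Q,Z \right)} = 2 + 9 Q Z^{2}$ ($q{\left(Q,Z \right)} = 9 Q Z Z + 2 = 9 Q Z^{2} + 2 = 2 + 9 Q Z^{2}$)
$p{\left(V \right)} = 902$ ($p{\left(V \right)} = 2 + 9 \cdot 4 \cdot 5^{2} = 2 + 9 \cdot 4 \cdot 25 = 2 + 900 = 902$)
$\left(p{\left(-65 \right)} + P{\left(-44,-64 \right)}\right) \left(1963 + 3774\right) = \left(902 - - \frac{44}{32 - 64}\right) \left(1963 + 3774\right) = \left(902 - - \frac{44}{-32}\right) 5737 = \left(902 - \left(-44\right) \left(- \frac{1}{32}\right)\right) 5737 = \left(902 - \frac{11}{8}\right) 5737 = \frac{7205}{8} \cdot 5737 = \frac{41335085}{8}$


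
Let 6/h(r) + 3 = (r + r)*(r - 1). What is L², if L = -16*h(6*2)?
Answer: 1024/7569 ≈ 0.13529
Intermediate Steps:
h(r) = 6/(-3 + 2*r*(-1 + r)) (h(r) = 6/(-3 + (r + r)*(r - 1)) = 6/(-3 + (2*r)*(-1 + r)) = 6/(-3 + 2*r*(-1 + r)))
L = -32/87 (L = -96/(-3 - 12*2 + 2*(6*2)²) = -96/(-3 - 2*12 + 2*12²) = -96/(-3 - 24 + 2*144) = -96/(-3 - 24 + 288) = -96/261 = -16*2/87 = -32/87 ≈ -0.36782)
L² = (-32/87)² = 1024/7569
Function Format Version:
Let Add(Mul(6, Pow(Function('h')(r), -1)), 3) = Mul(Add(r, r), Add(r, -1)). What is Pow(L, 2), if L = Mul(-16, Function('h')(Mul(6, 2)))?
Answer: Rational(1024, 7569) ≈ 0.13529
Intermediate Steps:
Function('h')(r) = Mul(6, Pow(Add(-3, Mul(2, r, Add(-1, r))), -1)) (Function('h')(r) = Mul(6, Pow(Add(-3, Mul(Add(r, r), Add(r, -1))), -1)) = Mul(6, Pow(Add(-3, Mul(Mul(2, r), Add(-1, r))), -1)) = Mul(6, Pow(Add(-3, Mul(2, r, Add(-1, r))), -1)))
L = Rational(-32, 87) (L = Mul(-16, Mul(6, Pow(Add(-3, Mul(-2, Mul(6, 2)), Mul(2, Pow(Mul(6, 2), 2))), -1))) = Mul(-16, Mul(6, Pow(Add(-3, Mul(-2, 12), Mul(2, Pow(12, 2))), -1))) = Mul(-16, Mul(6, Pow(Add(-3, -24, Mul(2, 144)), -1))) = Mul(-16, Mul(6, Pow(Add(-3, -24, 288), -1))) = Mul(-16, Mul(6, Pow(261, -1))) = Mul(-16, Mul(6, Rational(1, 261))) = Mul(-16, Rational(2, 87)) = Rational(-32, 87) ≈ -0.36782)
Pow(L, 2) = Pow(Rational(-32, 87), 2) = Rational(1024, 7569)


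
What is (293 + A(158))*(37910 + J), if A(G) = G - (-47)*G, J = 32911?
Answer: 557857017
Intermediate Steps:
A(G) = 48*G (A(G) = G + 47*G = 48*G)
(293 + A(158))*(37910 + J) = (293 + 48*158)*(37910 + 32911) = (293 + 7584)*70821 = 7877*70821 = 557857017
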